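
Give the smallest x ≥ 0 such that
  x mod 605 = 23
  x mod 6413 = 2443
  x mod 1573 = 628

323093

gcd(605, 6413) = 121 and 121 | (2443 − 23), so the pair is consistent; merging gives x ≡ 2443 (mod 32065), where 32065 = lcm(605, 6413).
gcd(32065, 1573) = 121 and 121 | (628 − 2443), so the pair is consistent; merging gives x ≡ 323093 (mod 416845), where 416845 = lcm(32065, 1573).
The solution is unique modulo lcm(605, 6413, 1573) = 416845.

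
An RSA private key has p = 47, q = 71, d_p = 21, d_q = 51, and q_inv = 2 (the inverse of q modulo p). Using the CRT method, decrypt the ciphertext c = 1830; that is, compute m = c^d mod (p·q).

m₁ = c^(d_p) mod p: c ≡ 44 (mod 47), and 44^21 mod 47 = 26.
m₂ = c^(d_q) mod q: c ≡ 55 (mod 71), and 55^51 mod 71 = 61.
h = q_inv·(m₁ − m₂) mod p = 2·(26 − 61) mod 47 = 24.
m = m₂ + h·q = 61 + 24·71 = 1765.

1765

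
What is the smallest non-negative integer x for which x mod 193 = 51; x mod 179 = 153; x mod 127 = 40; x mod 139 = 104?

The moduli are pairwise coprime; N = 193·179·127·139 = 609858191.
N/193 = 3159887; 3159887 ≡ 91 (mod 193); 91·70 ≡ 1, so inverse 70.
N/179 = 3407029; 3407029 ≡ 122 (mod 179); 122·157 ≡ 1, so inverse 157.
N/127 = 4802033; 4802033 ≡ 36 (mod 127); 36·60 ≡ 1, so inverse 60.
N/139 = 4387469; 4387469 ≡ 73 (mod 139); 73·40 ≡ 1, so inverse 40.
x ≡ 51·3159887·70 + 153·3407029·157 + 40·4802033·60 + 104·4387469·40 = 122897790439.
122897790439 mod 609858191 = 316294048.

316294048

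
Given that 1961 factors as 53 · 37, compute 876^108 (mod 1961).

Mod 53: 876 ≡ 28; by Fermat, exponent reduces to 108 mod 52 = 4; 28^4 ≡ 15 (mod 53).
Mod 37: 876 ≡ 25; since 36 | 108, by Fermat 25^108 ≡ 1 (mod 37).
Combine by CRT: x ≡ 15 (mod 53), x ≡ 1 (mod 37) ⇒ x ≡ 704 (mod 1961).

704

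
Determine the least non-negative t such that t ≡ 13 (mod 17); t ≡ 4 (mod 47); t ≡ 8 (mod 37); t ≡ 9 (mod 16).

211833

From t ≡ 13 (mod 17) write t = 13 + 17s. Substituting into t ≡ 4 (mod 47) gives 17s ≡ 38 (mod 47), and since 17⁻¹ ≡ 36 (mod 47), s ≡ 5. Hence t ≡ 13 + 17·5 = 98 (mod 799).
From t ≡ 98 (mod 799) write t = 98 + 799s. Substituting into t ≡ 8 (mod 37) gives 799s ≡ 21 (mod 37), and since 22⁻¹ ≡ 32 (mod 37), s ≡ 6. Hence t ≡ 98 + 799·6 = 4892 (mod 29563).
From t ≡ 4892 (mod 29563) write t = 4892 + 29563s. Substituting into t ≡ 9 (mod 16) gives 29563s ≡ 13 (mod 16), and since 11⁻¹ ≡ 3 (mod 16), s ≡ 7. Hence t ≡ 4892 + 29563·7 = 211833 (mod 473008).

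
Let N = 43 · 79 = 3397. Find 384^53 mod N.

142

Mod 43: 384 ≡ 40; by Fermat, exponent reduces to 53 mod 42 = 11; 40^11 ≡ 13 (mod 43).
Mod 79: 384 ≡ 68; 68^53 ≡ 63 (mod 79).
Combine by CRT: x ≡ 13 (mod 43), x ≡ 63 (mod 79) ⇒ x ≡ 142 (mod 3397).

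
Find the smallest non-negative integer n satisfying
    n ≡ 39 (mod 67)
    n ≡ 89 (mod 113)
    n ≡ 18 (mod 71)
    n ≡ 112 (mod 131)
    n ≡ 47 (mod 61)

The moduli are pairwise coprime; M = 67·113·71·131·61 = 4295490131.
M/67 = 64111793; 64111793 ≡ 29 (mod 67); 29·37 ≡ 1, so inverse 37.
M/113 = 38013187; 38013187 ≡ 100 (mod 113); 100·26 ≡ 1, so inverse 26.
M/71 = 60499861; 60499861 ≡ 51 (mod 71); 51·39 ≡ 1, so inverse 39.
M/131 = 32790001; 32790001 ≡ 46 (mod 131); 46·94 ≡ 1, so inverse 94.
M/61 = 70417871; 70417871 ≡ 20 (mod 61); 20·58 ≡ 1, so inverse 58.
n ≡ 39·64111793·37 + 89·38013187·26 + 18·60499861·39 + 112·32790001·94 + 47·70417871·58 = 760118981313.
760118981313 mod 4295490131 = 4112718257.

4112718257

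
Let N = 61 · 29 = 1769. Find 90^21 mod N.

133

Mod 61: 90 ≡ 29; 29^21 ≡ 11 (mod 61).
Mod 29: 90 ≡ 3; 3^21 ≡ 17 (mod 29).
Combine by CRT: x ≡ 11 (mod 61), x ≡ 17 (mod 29) ⇒ x ≡ 133 (mod 1769).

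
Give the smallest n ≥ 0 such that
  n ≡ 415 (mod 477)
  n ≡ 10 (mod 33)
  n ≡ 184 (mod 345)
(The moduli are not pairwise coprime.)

506989

gcd(477, 33) = 3 and 3 | (10 − 415), so the pair is consistent; merging gives n ≡ 3277 (mod 5247), where 5247 = lcm(477, 33).
gcd(5247, 345) = 3 and 3 | (184 − 3277), so the pair is consistent; merging gives n ≡ 506989 (mod 603405), where 603405 = lcm(5247, 345).
The solution is unique modulo lcm(477, 33, 345) = 603405.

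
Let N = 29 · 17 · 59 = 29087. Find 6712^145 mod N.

22539

Mod 29: 6712 ≡ 13; by Fermat, exponent reduces to 145 mod 28 = 5; 13^5 ≡ 6 (mod 29).
Mod 17: 6712 ≡ 14; by Fermat, exponent reduces to 145 mod 16 = 1; 14^1 ≡ 14 (mod 17).
Mod 59: 6712 ≡ 45; by Fermat, exponent reduces to 145 mod 58 = 29; 45^29 ≡ 1 (mod 59).
Combine by CRT: x ≡ 6 (mod 29), x ≡ 14 (mod 17), x ≡ 1 (mod 59) ⇒ x ≡ 22539 (mod 29087).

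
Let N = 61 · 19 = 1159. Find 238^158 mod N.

Mod 61: 238 ≡ 55; by Fermat, exponent reduces to 158 mod 60 = 38; 55^38 ≡ 19 (mod 61).
Mod 19: 238 ≡ 10; by Fermat, exponent reduces to 158 mod 18 = 14; 10^14 ≡ 16 (mod 19).
Combine by CRT: x ≡ 19 (mod 61), x ≡ 16 (mod 19) ⇒ x ≡ 263 (mod 1159).

263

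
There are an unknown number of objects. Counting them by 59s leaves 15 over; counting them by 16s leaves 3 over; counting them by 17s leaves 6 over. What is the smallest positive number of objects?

11107

From N ≡ 15 (mod 59) write N = 15 + 59t. Substituting into N ≡ 3 (mod 16) gives 59t ≡ 4 (mod 16), and since 11⁻¹ ≡ 3 (mod 16), t ≡ 12. Hence N ≡ 15 + 59·12 = 723 (mod 944).
From N ≡ 723 (mod 944) write N = 723 + 944t. Substituting into N ≡ 6 (mod 17) gives 944t ≡ 14 (mod 17), and since 9⁻¹ ≡ 2 (mod 17), t ≡ 11. Hence N ≡ 723 + 944·11 = 11107 (mod 16048).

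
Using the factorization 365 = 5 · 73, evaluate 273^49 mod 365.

213

Mod 5: 273 ≡ 3; by Fermat, exponent reduces to 49 mod 4 = 1; 3^1 ≡ 3 (mod 5).
Mod 73: 273 ≡ 54; 54^49 ≡ 67 (mod 73).
Combine by CRT: x ≡ 3 (mod 5), x ≡ 67 (mod 73) ⇒ x ≡ 213 (mod 365).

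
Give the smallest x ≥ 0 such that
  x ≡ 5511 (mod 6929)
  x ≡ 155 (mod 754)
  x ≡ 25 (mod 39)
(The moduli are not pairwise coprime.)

476683

gcd(6929, 754) = 13 and 13 | (155 − 5511), so the pair is consistent; merging gives x ≡ 74801 (mod 401882), where 401882 = lcm(6929, 754).
gcd(401882, 39) = 13 and 13 | (25 − 74801), so the pair is consistent; merging gives x ≡ 476683 (mod 1205646), where 1205646 = lcm(401882, 39).
The solution is unique modulo lcm(6929, 754, 39) = 1205646.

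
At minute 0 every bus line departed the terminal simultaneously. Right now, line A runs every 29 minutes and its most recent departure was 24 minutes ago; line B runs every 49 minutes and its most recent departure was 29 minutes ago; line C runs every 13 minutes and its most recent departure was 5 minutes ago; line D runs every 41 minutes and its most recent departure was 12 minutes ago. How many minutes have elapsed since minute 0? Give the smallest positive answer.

Combine the congruences pairwise.
From t ≡ 24 (mod 29) write t = 24 + 29s. Substituting into t ≡ 29 (mod 49) gives 29s ≡ 5 (mod 49), and since 29⁻¹ ≡ 22 (mod 49), s ≡ 12. Hence t ≡ 24 + 29·12 = 372 (mod 1421).
From t ≡ 372 (mod 1421) write t = 372 + 1421s. Substituting into t ≡ 5 (mod 13) gives 1421s ≡ 10 (mod 13), and since 4⁻¹ ≡ 10 (mod 13), s ≡ 9. Hence t ≡ 372 + 1421·9 = 13161 (mod 18473).
From t ≡ 13161 (mod 18473) write t = 13161 + 18473s. Substituting into t ≡ 12 (mod 41) gives 18473s ≡ 12 (mod 41), and since 23⁻¹ ≡ 25 (mod 41), s ≡ 13. Hence t ≡ 13161 + 18473·13 = 253310 (mod 757393).

253310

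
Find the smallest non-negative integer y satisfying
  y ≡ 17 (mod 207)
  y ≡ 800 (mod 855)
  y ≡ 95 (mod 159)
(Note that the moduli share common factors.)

Combine the congruences pairwise.
gcd(207, 855) = 9 and 9 | (800 − 17), so the pair is consistent; merging gives y ≡ 15335 (mod 19665), where 19665 = lcm(207, 855).
gcd(19665, 159) = 3 and 3 | (95 − 15335), so the pair is consistent; merging gives y ≡ 251315 (mod 1042245), where 1042245 = lcm(19665, 159).
The solution is unique modulo lcm(207, 855, 159) = 1042245.

251315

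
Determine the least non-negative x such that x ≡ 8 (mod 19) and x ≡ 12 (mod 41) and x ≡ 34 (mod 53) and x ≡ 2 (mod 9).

Combine the congruences pairwise.
From x ≡ 8 (mod 19) write x = 8 + 19t. Substituting into x ≡ 12 (mod 41) gives 19t ≡ 4 (mod 41), and since 19⁻¹ ≡ 13 (mod 41), t ≡ 11. Hence x ≡ 8 + 19·11 = 217 (mod 779).
From x ≡ 217 (mod 779) write x = 217 + 779t. Substituting into x ≡ 34 (mod 53) gives 779t ≡ 29 (mod 53), and since 37⁻¹ ≡ 43 (mod 53), t ≡ 28. Hence x ≡ 217 + 779·28 = 22029 (mod 41287).
From x ≡ 22029 (mod 41287) write x = 22029 + 41287t. Substituting into x ≡ 2 (mod 9) gives 41287t ≡ 5 (mod 9), and since 4⁻¹ ≡ 7 (mod 9), t ≡ 8. Hence x ≡ 22029 + 41287·8 = 352325 (mod 371583).

352325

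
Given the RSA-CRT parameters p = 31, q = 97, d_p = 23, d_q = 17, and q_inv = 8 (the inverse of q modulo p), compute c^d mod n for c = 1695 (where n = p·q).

m₁ = c^(d_p) mod p: c ≡ 21 (mod 31), and 21^23 mod 31 = 17.
m₂ = c^(d_q) mod q: c ≡ 46 (mod 97), and 46^17 mod 97 = 51.
h = q_inv·(m₁ − m₂) mod p = 8·(17 − 51) mod 31 = 7.
m = m₂ + h·q = 51 + 7·97 = 730.

730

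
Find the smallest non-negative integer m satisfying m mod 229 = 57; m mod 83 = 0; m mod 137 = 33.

The moduli are pairwise coprime; N = 229·83·137 = 2603959.
N/229 = 11371; 11371 ≡ 150 (mod 229); 150·200 ≡ 1, so inverse 200.
N/83 = 31373; 31373 ≡ 82 (mod 83); 82·82 ≡ 1, so inverse 82.
N/137 = 19007; 19007 ≡ 101 (mod 137); 101·19 ≡ 1, so inverse 19.
m ≡ 57·11371·200 + 0·31373·82 + 33·19007·19 = 141546789.
141546789 mod 2603959 = 933003.

933003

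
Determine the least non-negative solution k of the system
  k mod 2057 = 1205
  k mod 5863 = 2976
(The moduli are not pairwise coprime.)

858974

gcd(2057, 5863) = 11 and 11 | (2976 − 1205), so the pair is consistent; merging gives k ≡ 858974 (mod 1096381), where 1096381 = lcm(2057, 5863).
The solution is unique modulo lcm(2057, 5863) = 1096381.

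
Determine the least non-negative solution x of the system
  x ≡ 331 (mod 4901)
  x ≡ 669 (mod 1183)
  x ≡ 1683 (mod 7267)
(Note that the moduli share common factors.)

gcd(4901, 1183) = 169 and 169 | (669 − 331), so the pair is consistent; merging gives x ≡ 10133 (mod 34307), where 34307 = lcm(4901, 1183).
gcd(34307, 7267) = 169 and 169 | (1683 − 10133), so the pair is consistent; merging gives x ≡ 1382413 (mod 1475201), where 1475201 = lcm(34307, 7267).
The solution is unique modulo lcm(4901, 1183, 7267) = 1475201.

1382413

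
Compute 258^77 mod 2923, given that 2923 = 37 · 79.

Mod 37: 258 ≡ 36; by Fermat, exponent reduces to 77 mod 36 = 5; 36^5 ≡ 36 (mod 37).
Mod 79: 258 ≡ 21; 21^77 ≡ 64 (mod 79).
Combine by CRT: x ≡ 36 (mod 37), x ≡ 64 (mod 79) ⇒ x ≡ 1960 (mod 2923).

1960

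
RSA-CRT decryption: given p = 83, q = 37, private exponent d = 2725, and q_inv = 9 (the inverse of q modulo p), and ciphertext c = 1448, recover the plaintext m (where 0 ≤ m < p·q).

d_p = d mod (p−1) = 2725 mod 82 = 19; d_q = d mod (q−1) = 25.
m₁ = c^(d_p) mod p: c ≡ 37 (mod 83), and 37^19 mod 83 = 27.
m₂ = c^(d_q) mod q: c ≡ 5 (mod 37), and 5^25 mod 37 = 19.
h = q_inv·(m₁ − m₂) mod p = 9·(27 − 19) mod 83 = 72.
m = m₂ + h·q = 19 + 72·37 = 2683.

2683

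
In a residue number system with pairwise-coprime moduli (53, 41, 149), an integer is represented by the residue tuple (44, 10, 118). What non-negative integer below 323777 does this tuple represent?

From x ≡ 44 (mod 53) write x = 44 + 53t. Substituting into x ≡ 10 (mod 41) gives 53t ≡ 7 (mod 41), and since 12⁻¹ ≡ 24 (mod 41), t ≡ 4. Hence x ≡ 44 + 53·4 = 256 (mod 2173).
From x ≡ 256 (mod 2173) write x = 256 + 2173t. Substituting into x ≡ 118 (mod 149) gives 2173t ≡ 11 (mod 149), and since 87⁻¹ ≡ 12 (mod 149), t ≡ 132. Hence x ≡ 256 + 2173·132 = 287092 (mod 323777).

287092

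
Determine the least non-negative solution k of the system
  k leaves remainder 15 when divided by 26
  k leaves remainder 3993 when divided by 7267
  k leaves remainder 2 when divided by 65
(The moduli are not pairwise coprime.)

Combine the congruences pairwise.
gcd(26, 7267) = 13 and 13 | (3993 − 15), so the pair is consistent; merging gives k ≡ 3993 (mod 14534), where 14534 = lcm(26, 7267).
gcd(14534, 65) = 13 and 13 | (2 − 3993), so the pair is consistent; merging gives k ≡ 18527 (mod 72670), where 72670 = lcm(14534, 65).
The solution is unique modulo lcm(26, 7267, 65) = 72670.

18527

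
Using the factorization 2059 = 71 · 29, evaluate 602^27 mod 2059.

Mod 71: 602 ≡ 34; 34^27 ≡ 23 (mod 71).
Mod 29: 602 ≡ 22; 22^27 ≡ 4 (mod 29).
Combine by CRT: x ≡ 23 (mod 71), x ≡ 4 (mod 29) ⇒ x ≡ 236 (mod 2059).

236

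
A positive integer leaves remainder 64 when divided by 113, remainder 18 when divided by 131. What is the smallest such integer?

From m ≡ 64 (mod 113) write m = 64 + 113t. Substituting into m ≡ 18 (mod 131) gives 113t ≡ 85 (mod 131), and since 113⁻¹ ≡ 80 (mod 131), t ≡ 119. Hence m ≡ 64 + 113·119 = 13511 (mod 14803).

13511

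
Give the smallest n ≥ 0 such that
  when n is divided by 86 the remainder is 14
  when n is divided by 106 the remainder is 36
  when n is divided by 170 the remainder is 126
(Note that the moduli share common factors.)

gcd(86, 106) = 2 and 2 | (36 − 14), so the pair is consistent; merging gives n ≡ 3110 (mod 4558), where 4558 = lcm(86, 106).
gcd(4558, 170) = 2 and 2 | (126 − 3110), so the pair is consistent; merging gives n ≡ 331286 (mod 387430), where 387430 = lcm(4558, 170).
The solution is unique modulo lcm(86, 106, 170) = 387430.

331286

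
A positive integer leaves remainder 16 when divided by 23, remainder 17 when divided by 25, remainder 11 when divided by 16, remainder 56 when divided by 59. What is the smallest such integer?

373467

The moduli are pairwise coprime; N = 23·25·16·59 = 542800.
N/23 = 23600; 23600 ≡ 2 (mod 23); 2·12 ≡ 1, so inverse 12.
N/25 = 21712; 21712 ≡ 12 (mod 25); 12·23 ≡ 1, so inverse 23.
N/16 = 33925; 33925 ≡ 5 (mod 16); 5·13 ≡ 1, so inverse 13.
N/59 = 9200; 9200 ≡ 55 (mod 59); 55·44 ≡ 1, so inverse 44.
k ≡ 16·23600·12 + 17·21712·23 + 11·33925·13 + 56·9200·44 = 40540667.
40540667 mod 542800 = 373467.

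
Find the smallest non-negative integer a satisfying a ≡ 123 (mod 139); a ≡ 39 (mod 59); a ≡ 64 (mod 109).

672049

The moduli are pairwise coprime; N = 139·59·109 = 893909.
N/139 = 6431; 6431 ≡ 37 (mod 139); 37·124 ≡ 1, so inverse 124.
N/59 = 15151; 15151 ≡ 47 (mod 59); 47·54 ≡ 1, so inverse 54.
N/109 = 8201; 8201 ≡ 26 (mod 109); 26·21 ≡ 1, so inverse 21.
a ≡ 123·6431·124 + 39·15151·54 + 64·8201·21 = 141015762.
141015762 mod 893909 = 672049.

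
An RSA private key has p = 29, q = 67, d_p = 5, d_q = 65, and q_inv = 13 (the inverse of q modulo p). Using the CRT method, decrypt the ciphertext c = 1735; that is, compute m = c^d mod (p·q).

m₁ = c^(d_p) mod p: c ≡ 24 (mod 29), and 24^5 mod 29 = 7.
m₂ = c^(d_q) mod q: c ≡ 60 (mod 67), and 60^65 mod 67 = 19.
h = q_inv·(m₁ − m₂) mod p = 13·(7 − 19) mod 29 = 18.
m = m₂ + h·q = 19 + 18·67 = 1225.

1225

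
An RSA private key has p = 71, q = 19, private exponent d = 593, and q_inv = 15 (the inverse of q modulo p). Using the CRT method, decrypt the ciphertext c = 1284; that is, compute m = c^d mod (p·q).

d_p = d mod (p−1) = 593 mod 70 = 33; d_q = d mod (q−1) = 17.
m₁ = c^(d_p) mod p: c ≡ 6 (mod 71), and 6^33 mod 71 = 2.
m₂ = c^(d_q) mod q: c ≡ 11 (mod 19), and 11^17 mod 19 = 7.
h = q_inv·(m₁ − m₂) mod p = 15·(2 − 7) mod 71 = 67.
m = m₂ + h·q = 7 + 67·19 = 1280.

1280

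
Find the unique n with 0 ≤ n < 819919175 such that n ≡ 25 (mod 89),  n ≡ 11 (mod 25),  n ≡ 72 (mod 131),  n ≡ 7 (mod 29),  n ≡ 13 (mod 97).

57560686

From n ≡ 25 (mod 89) write n = 25 + 89t. Substituting into n ≡ 11 (mod 25) gives 89t ≡ 11 (mod 25), and since 14⁻¹ ≡ 9 (mod 25), t ≡ 24. Hence n ≡ 25 + 89·24 = 2161 (mod 2225).
From n ≡ 2161 (mod 2225) write n = 2161 + 2225t. Substituting into n ≡ 72 (mod 131) gives 2225t ≡ 7 (mod 131), and since 129⁻¹ ≡ 65 (mod 131), t ≡ 62. Hence n ≡ 2161 + 2225·62 = 140111 (mod 291475).
From n ≡ 140111 (mod 291475) write n = 140111 + 291475t. Substituting into n ≡ 7 (mod 29) gives 291475t ≡ 24 (mod 29), and since 25⁻¹ ≡ 7 (mod 29), t ≡ 23. Hence n ≡ 140111 + 291475·23 = 6844036 (mod 8452775).
From n ≡ 6844036 (mod 8452775) write n = 6844036 + 8452775t. Substituting into n ≡ 13 (mod 97) gives 8452775t ≡ 6 (mod 97), and since 1⁻¹ ≡ 1 (mod 97), t ≡ 6. Hence n ≡ 6844036 + 8452775·6 = 57560686 (mod 819919175).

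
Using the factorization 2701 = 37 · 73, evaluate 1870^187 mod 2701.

Mod 37: 1870 ≡ 20; by Fermat, exponent reduces to 187 mod 36 = 7; 20^7 ≡ 22 (mod 37).
Mod 73: 1870 ≡ 45; by Fermat, exponent reduces to 187 mod 72 = 43; 45^43 ≡ 11 (mod 73).
Combine by CRT: x ≡ 22 (mod 37), x ≡ 11 (mod 73) ⇒ x ≡ 1909 (mod 2701).

1909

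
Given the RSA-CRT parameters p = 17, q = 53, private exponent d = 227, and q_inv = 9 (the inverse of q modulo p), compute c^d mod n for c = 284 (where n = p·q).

793

d_p = d mod (p−1) = 227 mod 16 = 3; d_q = d mod (q−1) = 19.
m₁ = c^(d_p) mod p: c ≡ 12 (mod 17), and 12^3 mod 17 = 11.
m₂ = c^(d_q) mod q: c ≡ 19 (mod 53), and 19^19 mod 53 = 51.
h = q_inv·(m₁ − m₂) mod p = 9·(11 − 51) mod 17 = 14.
m = m₂ + h·q = 51 + 14·53 = 793.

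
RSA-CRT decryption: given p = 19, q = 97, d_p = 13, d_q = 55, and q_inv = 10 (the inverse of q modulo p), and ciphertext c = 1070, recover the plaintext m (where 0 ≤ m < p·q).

441

m₁ = c^(d_p) mod p: c ≡ 6 (mod 19), and 6^13 mod 19 = 4.
m₂ = c^(d_q) mod q: c ≡ 3 (mod 97), and 3^55 mod 97 = 53.
h = q_inv·(m₁ − m₂) mod p = 10·(4 − 53) mod 19 = 4.
m = m₂ + h·q = 53 + 4·97 = 441.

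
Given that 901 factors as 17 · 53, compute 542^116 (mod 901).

713

Mod 17: 542 ≡ 15; by Fermat, exponent reduces to 116 mod 16 = 4; 15^4 ≡ 16 (mod 17).
Mod 53: 542 ≡ 12; by Fermat, exponent reduces to 116 mod 52 = 12; 12^12 ≡ 24 (mod 53).
Combine by CRT: x ≡ 16 (mod 17), x ≡ 24 (mod 53) ⇒ x ≡ 713 (mod 901).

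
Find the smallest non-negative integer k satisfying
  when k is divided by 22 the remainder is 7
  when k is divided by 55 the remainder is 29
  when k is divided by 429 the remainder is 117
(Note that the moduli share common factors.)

3549

Combine the congruences pairwise.
gcd(22, 55) = 11 and 11 | (29 − 7), so the pair is consistent; merging gives k ≡ 29 (mod 110), where 110 = lcm(22, 55).
gcd(110, 429) = 11 and 11 | (117 − 29), so the pair is consistent; merging gives k ≡ 3549 (mod 4290), where 4290 = lcm(110, 429).
The solution is unique modulo lcm(22, 55, 429) = 4290.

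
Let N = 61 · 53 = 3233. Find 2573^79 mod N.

294

Mod 61: 2573 ≡ 11; by Fermat, exponent reduces to 79 mod 60 = 19; 11^19 ≡ 50 (mod 61).
Mod 53: 2573 ≡ 29; by Fermat, exponent reduces to 79 mod 52 = 27; 29^27 ≡ 29 (mod 53).
Combine by CRT: x ≡ 50 (mod 61), x ≡ 29 (mod 53) ⇒ x ≡ 294 (mod 3233).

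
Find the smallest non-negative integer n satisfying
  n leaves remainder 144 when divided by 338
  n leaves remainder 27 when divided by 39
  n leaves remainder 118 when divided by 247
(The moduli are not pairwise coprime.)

gcd(338, 39) = 13 and 13 | (27 − 144), so the pair is consistent; merging gives n ≡ 144 (mod 1014), where 1014 = lcm(338, 39).
gcd(1014, 247) = 13 and 13 | (118 − 144), so the pair is consistent; merging gives n ≡ 18396 (mod 19266), where 19266 = lcm(1014, 247).
The solution is unique modulo lcm(338, 39, 247) = 19266.

18396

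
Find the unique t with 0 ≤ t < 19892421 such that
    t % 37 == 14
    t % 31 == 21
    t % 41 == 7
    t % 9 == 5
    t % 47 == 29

From t ≡ 14 (mod 37) write t = 14 + 37s. Substituting into t ≡ 21 (mod 31) gives 37s ≡ 7 (mod 31), and since 6⁻¹ ≡ 26 (mod 31), s ≡ 27. Hence t ≡ 14 + 37·27 = 1013 (mod 1147).
From t ≡ 1013 (mod 1147) write t = 1013 + 1147s. Substituting into t ≡ 7 (mod 41) gives 1147s ≡ 19 (mod 41), and since 40⁻¹ ≡ 40 (mod 41), s ≡ 22. Hence t ≡ 1013 + 1147·22 = 26247 (mod 47027).
From t ≡ 26247 (mod 47027) write t = 26247 + 47027s. Substituting into t ≡ 5 (mod 9) gives 47027s ≡ 2 (mod 9), and since 2⁻¹ ≡ 5 (mod 9), s ≡ 1. Hence t ≡ 26247 + 47027·1 = 73274 (mod 423243).
From t ≡ 73274 (mod 423243) write t = 73274 + 423243s. Substituting into t ≡ 29 (mod 47) gives 423243s ≡ 28 (mod 47), and since 8⁻¹ ≡ 6 (mod 47), s ≡ 27. Hence t ≡ 73274 + 423243·27 = 11500835 (mod 19892421).

11500835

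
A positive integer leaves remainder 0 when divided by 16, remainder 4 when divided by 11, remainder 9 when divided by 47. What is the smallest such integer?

2688

The moduli are pairwise coprime; M = 16·11·47 = 8272.
M/16 = 517; 517 ≡ 5 (mod 16); 5·13 ≡ 1, so inverse 13.
M/11 = 752; 752 ≡ 4 (mod 11); 4·3 ≡ 1, so inverse 3.
M/47 = 176; 176 ≡ 35 (mod 47); 35·43 ≡ 1, so inverse 43.
n ≡ 0·517·13 + 4·752·3 + 9·176·43 = 77136.
77136 mod 8272 = 2688.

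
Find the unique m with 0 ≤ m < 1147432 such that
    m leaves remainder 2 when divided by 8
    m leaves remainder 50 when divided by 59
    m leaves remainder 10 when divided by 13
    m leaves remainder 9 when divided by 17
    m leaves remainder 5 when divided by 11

805282

Combine the congruences pairwise.
From m ≡ 2 (mod 8) write m = 2 + 8t. Substituting into m ≡ 50 (mod 59) gives 8t ≡ 48 (mod 59), and since 8⁻¹ ≡ 37 (mod 59), t ≡ 6. Hence m ≡ 2 + 8·6 = 50 (mod 472).
From m ≡ 50 (mod 472) write m = 50 + 472t. Substituting into m ≡ 10 (mod 13) gives 472t ≡ 12 (mod 13), and since 4⁻¹ ≡ 10 (mod 13), t ≡ 3. Hence m ≡ 50 + 472·3 = 1466 (mod 6136).
From m ≡ 1466 (mod 6136) write m = 1466 + 6136t. Substituting into m ≡ 9 (mod 17) gives 6136t ≡ 5 (mod 17), and since 16⁻¹ ≡ 16 (mod 17), t ≡ 12. Hence m ≡ 1466 + 6136·12 = 75098 (mod 104312).
From m ≡ 75098 (mod 104312) write m = 75098 + 104312t. Substituting into m ≡ 5 (mod 11) gives 104312t ≡ 4 (mod 11), and since 10⁻¹ ≡ 10 (mod 11), t ≡ 7. Hence m ≡ 75098 + 104312·7 = 805282 (mod 1147432).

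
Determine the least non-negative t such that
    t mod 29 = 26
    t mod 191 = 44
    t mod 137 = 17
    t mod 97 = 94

The moduli are pairwise coprime; N = 29·191·137·97 = 73607771.
N/29 = 2538199; 2538199 ≡ 3 (mod 29); 3·10 ≡ 1, so inverse 10.
N/191 = 385381; 385381 ≡ 134 (mod 191); 134·67 ≡ 1, so inverse 67.
N/137 = 537283; 537283 ≡ 106 (mod 137); 106·53 ≡ 1, so inverse 53.
N/97 = 758843; 758843 ≡ 12 (mod 97); 12·89 ≡ 1, so inverse 89.
t ≡ 26·2538199·10 + 44·385381·67 + 17·537283·53 + 94·758843·89 = 8628607449.
8628607449 mod 73607771 = 16498242.

16498242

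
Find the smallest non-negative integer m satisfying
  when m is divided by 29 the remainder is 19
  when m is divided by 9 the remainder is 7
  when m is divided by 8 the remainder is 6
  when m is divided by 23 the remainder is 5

47086

The moduli are pairwise coprime; N = 29·9·8·23 = 48024.
N/29 = 1656; 1656 ≡ 3 (mod 29); 3·10 ≡ 1, so inverse 10.
N/9 = 5336; 5336 ≡ 8 (mod 9); 8·8 ≡ 1, so inverse 8.
N/8 = 6003; 6003 ≡ 3 (mod 8); 3·3 ≡ 1, so inverse 3.
N/23 = 2088; 2088 ≡ 18 (mod 23); 18·9 ≡ 1, so inverse 9.
m ≡ 19·1656·10 + 7·5336·8 + 6·6003·3 + 5·2088·9 = 815470.
815470 mod 48024 = 47086.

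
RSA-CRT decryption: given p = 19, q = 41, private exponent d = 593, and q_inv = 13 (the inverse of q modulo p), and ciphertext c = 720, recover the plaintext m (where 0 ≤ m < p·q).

769

d_p = d mod (p−1) = 593 mod 18 = 17; d_q = d mod (q−1) = 33.
m₁ = c^(d_p) mod p: c ≡ 17 (mod 19), and 17^17 mod 19 = 9.
m₂ = c^(d_q) mod q: c ≡ 23 (mod 41), and 23^33 mod 41 = 31.
h = q_inv·(m₁ − m₂) mod p = 13·(9 − 31) mod 19 = 18.
m = m₂ + h·q = 31 + 18·41 = 769.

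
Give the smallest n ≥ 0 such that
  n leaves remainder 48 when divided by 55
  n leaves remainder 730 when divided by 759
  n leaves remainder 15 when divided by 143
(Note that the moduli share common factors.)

gcd(55, 759) = 11 and 11 | (730 − 48), so the pair is consistent; merging gives n ≡ 2248 (mod 3795), where 3795 = lcm(55, 759).
gcd(3795, 143) = 11 and 11 | (15 − 2248), so the pair is consistent; merging gives n ≡ 40198 (mod 49335), where 49335 = lcm(3795, 143).
The solution is unique modulo lcm(55, 759, 143) = 49335.

40198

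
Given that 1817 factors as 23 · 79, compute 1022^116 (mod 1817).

Mod 23: 1022 ≡ 10; by Fermat, exponent reduces to 116 mod 22 = 6; 10^6 ≡ 6 (mod 23).
Mod 79: 1022 ≡ 74; by Fermat, exponent reduces to 116 mod 78 = 38; 74^38 ≡ 16 (mod 79).
Combine by CRT: x ≡ 6 (mod 23), x ≡ 16 (mod 79) ⇒ x ≡ 1754 (mod 1817).

1754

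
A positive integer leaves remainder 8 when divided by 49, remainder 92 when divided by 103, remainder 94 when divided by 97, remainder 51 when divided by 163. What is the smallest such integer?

From x ≡ 8 (mod 49) write x = 8 + 49t. Substituting into x ≡ 92 (mod 103) gives 49t ≡ 84 (mod 103), and since 49⁻¹ ≡ 82 (mod 103), t ≡ 90. Hence x ≡ 8 + 49·90 = 4418 (mod 5047).
From x ≡ 4418 (mod 5047) write x = 4418 + 5047t. Substituting into x ≡ 94 (mod 97) gives 5047t ≡ 41 (mod 97), and since 3⁻¹ ≡ 65 (mod 97), t ≡ 46. Hence x ≡ 4418 + 5047·46 = 236580 (mod 489559).
From x ≡ 236580 (mod 489559) write x = 236580 + 489559t. Substituting into x ≡ 51 (mod 163) gives 489559t ≡ 147 (mod 163), and since 70⁻¹ ≡ 7 (mod 163), t ≡ 51. Hence x ≡ 236580 + 489559·51 = 25204089 (mod 79798117).

25204089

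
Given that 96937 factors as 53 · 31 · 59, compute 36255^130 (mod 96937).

Mod 53: 36255 ≡ 3; by Fermat, exponent reduces to 130 mod 52 = 26; 3^26 ≡ 52 (mod 53).
Mod 31: 36255 ≡ 16; by Fermat, exponent reduces to 130 mod 30 = 10; 16^10 ≡ 1 (mod 31).
Mod 59: 36255 ≡ 29; by Fermat, exponent reduces to 130 mod 58 = 14; 29^14 ≡ 36 (mod 59).
Combine by CRT: x ≡ 52 (mod 53), x ≡ 1 (mod 31), x ≡ 36 (mod 59) ⇒ x ≡ 61691 (mod 96937).

61691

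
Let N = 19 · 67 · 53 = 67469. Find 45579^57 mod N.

25015

Mod 19: 45579 ≡ 17; by Fermat, exponent reduces to 57 mod 18 = 3; 17^3 ≡ 11 (mod 19).
Mod 67: 45579 ≡ 19; 19^57 ≡ 24 (mod 67).
Mod 53: 45579 ≡ 52; by Fermat, exponent reduces to 57 mod 52 = 5; 52^5 ≡ 52 (mod 53).
Combine by CRT: x ≡ 11 (mod 19), x ≡ 24 (mod 67), x ≡ 52 (mod 53) ⇒ x ≡ 25015 (mod 67469).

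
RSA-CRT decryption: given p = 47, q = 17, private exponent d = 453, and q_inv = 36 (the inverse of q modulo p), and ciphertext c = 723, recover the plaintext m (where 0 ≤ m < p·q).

8

d_p = d mod (p−1) = 453 mod 46 = 39; d_q = d mod (q−1) = 5.
m₁ = c^(d_p) mod p: c ≡ 18 (mod 47), and 18^39 mod 47 = 8.
m₂ = c^(d_q) mod q: c ≡ 9 (mod 17), and 9^5 mod 17 = 8.
h = q_inv·(m₁ − m₂) mod p = 36·(8 − 8) mod 47 = 0.
m = m₂ + h·q = 8 + 0·17 = 8.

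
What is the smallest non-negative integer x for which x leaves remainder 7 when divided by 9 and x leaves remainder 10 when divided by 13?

88

From x ≡ 7 (mod 9) write x = 7 + 9t. Substituting into x ≡ 10 (mod 13) gives 9t ≡ 3 (mod 13), and since 9⁻¹ ≡ 3 (mod 13), t ≡ 9. Hence x ≡ 7 + 9·9 = 88 (mod 117).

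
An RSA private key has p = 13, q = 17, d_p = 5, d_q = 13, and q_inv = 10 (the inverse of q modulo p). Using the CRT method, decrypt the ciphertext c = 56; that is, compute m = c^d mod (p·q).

88

m₁ = c^(d_p) mod p: c ≡ 4 (mod 13), and 4^5 mod 13 = 10.
m₂ = c^(d_q) mod q: c ≡ 5 (mod 17), and 5^13 mod 17 = 3.
h = q_inv·(m₁ − m₂) mod p = 10·(10 − 3) mod 13 = 5.
m = m₂ + h·q = 3 + 5·17 = 88.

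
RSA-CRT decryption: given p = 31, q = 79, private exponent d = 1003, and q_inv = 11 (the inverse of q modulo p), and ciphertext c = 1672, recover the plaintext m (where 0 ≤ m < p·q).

d_p = d mod (p−1) = 1003 mod 30 = 13; d_q = d mod (q−1) = 67.
m₁ = c^(d_p) mod p: c ≡ 29 (mod 31), and 29^13 mod 31 = 23.
m₂ = c^(d_q) mod q: c ≡ 13 (mod 79), and 13^67 mod 79 = 16.
h = q_inv·(m₁ − m₂) mod p = 11·(23 − 16) mod 31 = 15.
m = m₂ + h·q = 16 + 15·79 = 1201.

1201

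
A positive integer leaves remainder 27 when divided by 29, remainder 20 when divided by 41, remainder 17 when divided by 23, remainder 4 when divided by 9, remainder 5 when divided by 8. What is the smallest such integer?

787261

From N ≡ 27 (mod 29) write N = 27 + 29t. Substituting into N ≡ 20 (mod 41) gives 29t ≡ 34 (mod 41), and since 29⁻¹ ≡ 17 (mod 41), t ≡ 4. Hence N ≡ 27 + 29·4 = 143 (mod 1189).
From N ≡ 143 (mod 1189) write N = 143 + 1189t. Substituting into N ≡ 17 (mod 23) gives 1189t ≡ 12 (mod 23), and since 16⁻¹ ≡ 13 (mod 23), t ≡ 18. Hence N ≡ 143 + 1189·18 = 21545 (mod 27347).
From N ≡ 21545 (mod 27347) write N = 21545 + 27347t. Substituting into N ≡ 4 (mod 9) gives 27347t ≡ 5 (mod 9), and since 5⁻¹ ≡ 2 (mod 9), t ≡ 1. Hence N ≡ 21545 + 27347·1 = 48892 (mod 246123).
From N ≡ 48892 (mod 246123) write N = 48892 + 246123t. Substituting into N ≡ 5 (mod 8) gives 246123t ≡ 1 (mod 8), and since 3⁻¹ ≡ 3 (mod 8), t ≡ 3. Hence N ≡ 48892 + 246123·3 = 787261 (mod 1968984).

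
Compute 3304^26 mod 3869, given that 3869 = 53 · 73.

Mod 53: 3304 ≡ 18; 18^26 ≡ 52 (mod 53).
Mod 73: 3304 ≡ 19; 19^26 ≡ 36 (mod 73).
Combine by CRT: x ≡ 52 (mod 53), x ≡ 36 (mod 73) ⇒ x ≡ 1642 (mod 3869).

1642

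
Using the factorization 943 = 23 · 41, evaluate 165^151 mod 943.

124

Mod 23: 165 ≡ 4; by Fermat, exponent reduces to 151 mod 22 = 19; 4^19 ≡ 9 (mod 23).
Mod 41: 165 ≡ 1; by Fermat, exponent reduces to 151 mod 40 = 31; 1^31 ≡ 1 (mod 41).
Combine by CRT: x ≡ 9 (mod 23), x ≡ 1 (mod 41) ⇒ x ≡ 124 (mod 943).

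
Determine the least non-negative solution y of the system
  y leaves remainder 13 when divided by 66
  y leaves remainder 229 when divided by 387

gcd(66, 387) = 3 and 3 | (229 − 13), so the pair is consistent; merging gives y ≡ 1003 (mod 8514), where 8514 = lcm(66, 387).
The solution is unique modulo lcm(66, 387) = 8514.

1003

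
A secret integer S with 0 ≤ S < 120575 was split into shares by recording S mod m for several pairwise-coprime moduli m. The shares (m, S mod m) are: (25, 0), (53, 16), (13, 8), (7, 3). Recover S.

From S ≡ 0 (mod 25) write S = 0 + 25t. Substituting into S ≡ 16 (mod 53) gives 25t ≡ 16 (mod 53), and since 25⁻¹ ≡ 17 (mod 53), t ≡ 7. Hence S ≡ 0 + 25·7 = 175 (mod 1325).
From S ≡ 175 (mod 1325) write S = 175 + 1325t. Substituting into S ≡ 8 (mod 13) gives 1325t ≡ 2 (mod 13), and since 12⁻¹ ≡ 12 (mod 13), t ≡ 11. Hence S ≡ 175 + 1325·11 = 14750 (mod 17225).
From S ≡ 14750 (mod 17225) write S = 14750 + 17225t. Substituting into S ≡ 3 (mod 7) gives 17225t ≡ 2 (mod 7), and since 5⁻¹ ≡ 3 (mod 7), t ≡ 6. Hence S ≡ 14750 + 17225·6 = 118100 (mod 120575).

118100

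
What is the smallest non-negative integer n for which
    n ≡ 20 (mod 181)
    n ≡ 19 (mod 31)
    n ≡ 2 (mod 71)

From n ≡ 20 (mod 181) write n = 20 + 181t. Substituting into n ≡ 19 (mod 31) gives 181t ≡ 30 (mod 31), and since 26⁻¹ ≡ 6 (mod 31), t ≡ 25. Hence n ≡ 20 + 181·25 = 4545 (mod 5611).
From n ≡ 4545 (mod 5611) write n = 4545 + 5611t. Substituting into n ≡ 2 (mod 71) gives 5611t ≡ 1 (mod 71), and since 2⁻¹ ≡ 36 (mod 71), t ≡ 36. Hence n ≡ 4545 + 5611·36 = 206541 (mod 398381).

206541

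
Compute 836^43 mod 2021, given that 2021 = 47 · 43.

535

Mod 47: 836 ≡ 37; 37^43 ≡ 18 (mod 47).
Mod 43: 836 ≡ 19; by Fermat, exponent reduces to 43 mod 42 = 1; 19^1 ≡ 19 (mod 43).
Combine by CRT: x ≡ 18 (mod 47), x ≡ 19 (mod 43) ⇒ x ≡ 535 (mod 2021).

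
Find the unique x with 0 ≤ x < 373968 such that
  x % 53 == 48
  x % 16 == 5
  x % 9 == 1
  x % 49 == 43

140869

The moduli are pairwise coprime; N = 53·16·9·49 = 373968.
N/53 = 7056; 7056 ≡ 7 (mod 53); 7·38 ≡ 1, so inverse 38.
N/16 = 23373; 23373 ≡ 13 (mod 16); 13·5 ≡ 1, so inverse 5.
N/9 = 41552; 41552 ≡ 8 (mod 9); 8·8 ≡ 1, so inverse 8.
N/49 = 7632; 7632 ≡ 37 (mod 49); 37·4 ≡ 1, so inverse 4.
x ≡ 48·7056·38 + 5·23373·5 + 1·41552·8 + 43·7632·4 = 15099589.
15099589 mod 373968 = 140869.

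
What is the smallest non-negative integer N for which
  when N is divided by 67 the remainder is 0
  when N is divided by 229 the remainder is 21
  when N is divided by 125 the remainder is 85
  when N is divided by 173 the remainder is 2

From N ≡ 0 (mod 67) write N = 0 + 67t. Substituting into N ≡ 21 (mod 229) gives 67t ≡ 21 (mod 229), and since 67⁻¹ ≡ 188 (mod 229), t ≡ 55. Hence N ≡ 0 + 67·55 = 3685 (mod 15343).
From N ≡ 3685 (mod 15343) write N = 3685 + 15343t. Substituting into N ≡ 85 (mod 125) gives 15343t ≡ 25 (mod 125), and since 93⁻¹ ≡ 82 (mod 125), t ≡ 50. Hence N ≡ 3685 + 15343·50 = 770835 (mod 1917875).
From N ≡ 770835 (mod 1917875) write N = 770835 + 1917875t. Substituting into N ≡ 2 (mod 173) gives 1917875t ≡ 55 (mod 173), and since 170⁻¹ ≡ 115 (mod 173), t ≡ 97. Hence N ≡ 770835 + 1917875·97 = 186804710 (mod 331792375).

186804710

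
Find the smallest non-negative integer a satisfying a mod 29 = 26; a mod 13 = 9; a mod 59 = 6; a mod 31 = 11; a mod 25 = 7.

The moduli are pairwise coprime; N = 29·13·59·31·25 = 17238325.
N/29 = 594425; 594425 ≡ 12 (mod 29); 12·17 ≡ 1, so inverse 17.
N/13 = 1326025; 1326025 ≡ 12 (mod 13); 12·12 ≡ 1, so inverse 12.
N/59 = 292175; 292175 ≡ 7 (mod 59); 7·17 ≡ 1, so inverse 17.
N/31 = 556075; 556075 ≡ 28 (mod 31); 28·10 ≡ 1, so inverse 10.
N/25 = 689533; 689533 ≡ 8 (mod 25); 8·22 ≡ 1, so inverse 22.
a ≡ 26·594425·17 + 9·1326025·12 + 6·292175·17 + 11·556075·10 + 7·689533·22 = 603104732.
603104732 mod 17238325 = 17001682.

17001682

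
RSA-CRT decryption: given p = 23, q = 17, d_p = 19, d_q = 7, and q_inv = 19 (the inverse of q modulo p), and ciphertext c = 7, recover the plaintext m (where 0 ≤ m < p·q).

80

m₁ = c^(d_p) mod p: c ≡ 7 (mod 23), and 7^19 mod 23 = 11.
m₂ = c^(d_q) mod q: c ≡ 7 (mod 17), and 7^7 mod 17 = 12.
h = q_inv·(m₁ − m₂) mod p = 19·(11 − 12) mod 23 = 4.
m = m₂ + h·q = 12 + 4·17 = 80.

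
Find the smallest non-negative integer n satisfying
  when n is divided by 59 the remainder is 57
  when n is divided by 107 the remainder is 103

Combine the congruences pairwise.
From n ≡ 57 (mod 59) write n = 57 + 59t. Substituting into n ≡ 103 (mod 107) gives 59t ≡ 46 (mod 107), and since 59⁻¹ ≡ 78 (mod 107), t ≡ 57. Hence n ≡ 57 + 59·57 = 3420 (mod 6313).

3420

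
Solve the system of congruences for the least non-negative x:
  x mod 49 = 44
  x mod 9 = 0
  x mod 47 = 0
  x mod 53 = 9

63450

The moduli are pairwise coprime; N = 49·9·47·53 = 1098531.
N/49 = 22419; 22419 ≡ 26 (mod 49); 26·17 ≡ 1, so inverse 17.
N/9 = 122059; 122059 ≡ 1 (mod 9), inverse 1.
N/47 = 23373; 23373 ≡ 14 (mod 47); 14·37 ≡ 1, so inverse 37.
N/53 = 20727; 20727 ≡ 4 (mod 53); 4·40 ≡ 1, so inverse 40.
x ≡ 44·22419·17 + 0·122059·1 + 0·23373·37 + 9·20727·40 = 24231132.
24231132 mod 1098531 = 63450.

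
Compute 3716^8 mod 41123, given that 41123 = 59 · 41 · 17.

23306

Mod 59: 3716 ≡ 58; 58^8 ≡ 1 (mod 59).
Mod 41: 3716 ≡ 26; 26^8 ≡ 18 (mod 41).
Mod 17: 3716 ≡ 10; 10^8 ≡ 16 (mod 17).
Combine by CRT: x ≡ 1 (mod 59), x ≡ 18 (mod 41), x ≡ 16 (mod 17) ⇒ x ≡ 23306 (mod 41123).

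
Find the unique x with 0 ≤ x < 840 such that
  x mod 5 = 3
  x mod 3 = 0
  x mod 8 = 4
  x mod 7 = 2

828

The moduli are pairwise coprime; N = 5·3·8·7 = 840.
N/5 = 168; 168 ≡ 3 (mod 5); 3·2 ≡ 1, so inverse 2.
N/3 = 280; 280 ≡ 1 (mod 3), inverse 1.
N/8 = 105; 105 ≡ 1 (mod 8), inverse 1.
N/7 = 120; 120 ≡ 1 (mod 7), inverse 1.
x ≡ 3·168·2 + 0·280·1 + 4·105·1 + 2·120·1 = 1668.
1668 mod 840 = 828.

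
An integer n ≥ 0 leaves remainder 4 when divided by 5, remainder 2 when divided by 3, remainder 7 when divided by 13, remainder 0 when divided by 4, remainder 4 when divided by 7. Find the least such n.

The moduli are pairwise coprime; M = 5·3·13·4·7 = 5460.
M/5 = 1092; 1092 ≡ 2 (mod 5); 2·3 ≡ 1, so inverse 3.
M/3 = 1820; 1820 ≡ 2 (mod 3); 2·2 ≡ 1, so inverse 2.
M/13 = 420; 420 ≡ 4 (mod 13); 4·10 ≡ 1, so inverse 10.
M/4 = 1365; 1365 ≡ 1 (mod 4), inverse 1.
M/7 = 780; 780 ≡ 3 (mod 7); 3·5 ≡ 1, so inverse 5.
n ≡ 4·1092·3 + 2·1820·2 + 7·420·10 + 0·1365·1 + 4·780·5 = 65384.
65384 mod 5460 = 5324.

5324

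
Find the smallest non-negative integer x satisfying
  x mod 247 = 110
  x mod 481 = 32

6285

Combine the congruences pairwise.
gcd(247, 481) = 13 and 13 | (32 − 110), so the pair is consistent; merging gives x ≡ 6285 (mod 9139), where 9139 = lcm(247, 481).
The solution is unique modulo lcm(247, 481) = 9139.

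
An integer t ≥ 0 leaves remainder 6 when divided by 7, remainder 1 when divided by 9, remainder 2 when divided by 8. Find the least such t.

370

The moduli are pairwise coprime; N = 7·9·8 = 504.
N/7 = 72; 72 ≡ 2 (mod 7); 2·4 ≡ 1, so inverse 4.
N/9 = 56; 56 ≡ 2 (mod 9); 2·5 ≡ 1, so inverse 5.
N/8 = 63; 63 ≡ 7 (mod 8); 7·7 ≡ 1, so inverse 7.
t ≡ 6·72·4 + 1·56·5 + 2·63·7 = 2890.
2890 mod 504 = 370.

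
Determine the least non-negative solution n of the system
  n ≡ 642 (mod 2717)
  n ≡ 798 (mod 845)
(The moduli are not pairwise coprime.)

gcd(2717, 845) = 13 and 13 | (798 − 642), so the pair is consistent; merging gives n ≡ 103888 (mod 176605), where 176605 = lcm(2717, 845).
The solution is unique modulo lcm(2717, 845) = 176605.

103888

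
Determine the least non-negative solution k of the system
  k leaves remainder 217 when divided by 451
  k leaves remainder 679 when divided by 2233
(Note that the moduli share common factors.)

Combine the congruences pairwise.
gcd(451, 2233) = 11 and 11 | (679 − 217), so the pair is consistent; merging gives k ≡ 47572 (mod 91553), where 91553 = lcm(451, 2233).
The solution is unique modulo lcm(451, 2233) = 91553.

47572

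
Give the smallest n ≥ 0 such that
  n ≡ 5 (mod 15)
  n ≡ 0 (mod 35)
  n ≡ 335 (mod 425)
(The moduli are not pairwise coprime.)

Combine the congruences pairwise.
gcd(15, 35) = 5 and 5 | (0 − 5), so the pair is consistent; merging gives n ≡ 35 (mod 105), where 105 = lcm(15, 35).
gcd(105, 425) = 5 and 5 | (335 − 35), so the pair is consistent; merging gives n ≡ 1610 (mod 8925), where 8925 = lcm(105, 425).
The solution is unique modulo lcm(15, 35, 425) = 8925.

1610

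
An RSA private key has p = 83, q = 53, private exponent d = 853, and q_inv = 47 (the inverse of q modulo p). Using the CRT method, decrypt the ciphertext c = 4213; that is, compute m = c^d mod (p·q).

2523

d_p = d mod (p−1) = 853 mod 82 = 33; d_q = d mod (q−1) = 21.
m₁ = c^(d_p) mod p: c ≡ 63 (mod 83), and 63^33 mod 83 = 33.
m₂ = c^(d_q) mod q: c ≡ 26 (mod 53), and 26^21 mod 53 = 32.
h = q_inv·(m₁ − m₂) mod p = 47·(33 − 32) mod 83 = 47.
m = m₂ + h·q = 32 + 47·53 = 2523.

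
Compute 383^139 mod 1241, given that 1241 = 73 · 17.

Mod 73: 383 ≡ 18; by Fermat, exponent reduces to 139 mod 72 = 67; 18^67 ≡ 71 (mod 73).
Mod 17: 383 ≡ 9; by Fermat, exponent reduces to 139 mod 16 = 11; 9^11 ≡ 15 (mod 17).
Combine by CRT: x ≡ 71 (mod 73), x ≡ 15 (mod 17) ⇒ x ≡ 1239 (mod 1241).

1239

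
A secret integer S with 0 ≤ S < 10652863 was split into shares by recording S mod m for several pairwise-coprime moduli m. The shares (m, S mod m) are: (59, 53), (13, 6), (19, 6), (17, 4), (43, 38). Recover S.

The moduli are pairwise coprime; N = 59·13·19·17·43 = 10652863.
N/59 = 180557; 180557 ≡ 17 (mod 59); 17·7 ≡ 1, so inverse 7.
N/13 = 819451; 819451 ≡ 9 (mod 13); 9·3 ≡ 1, so inverse 3.
N/19 = 560677; 560677 ≡ 6 (mod 19); 6·16 ≡ 1, so inverse 16.
N/17 = 626639; 626639 ≡ 2 (mod 17); 2·9 ≡ 1, so inverse 9.
N/43 = 247741; 247741 ≡ 18 (mod 43); 18·12 ≡ 1, so inverse 12.
S ≡ 53·180557·7 + 6·819451·3 + 6·560677·16 + 4·626639·9 + 38·247741·12 = 271090657.
271090657 mod 10652863 = 4769082.

4769082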